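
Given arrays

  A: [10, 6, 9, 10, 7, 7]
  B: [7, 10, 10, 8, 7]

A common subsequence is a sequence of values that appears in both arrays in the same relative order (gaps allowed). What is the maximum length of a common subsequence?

Let dp[i][j] be the LCS length of the first i values of A and the first j values of B. dp[i][j] = dp[i-1][j-1]+1 when the i-th and j-th values match, else max(dp[i-1][j], dp[i][j-1]).
    ·  7 10 10  8  7
 ·  0  0  0  0  0  0
10  0  0  1  1  1  1
 6  0  0  1  1  1  1
 9  0  0  1  1  1  1
10  0  0  1  2  2  2
 7  0  1  1  2  2  3
 7  0  1  1  2  2  3
dp[6][5] = 3. One LCS (by backtracking along matches): 10, 10, 7.

3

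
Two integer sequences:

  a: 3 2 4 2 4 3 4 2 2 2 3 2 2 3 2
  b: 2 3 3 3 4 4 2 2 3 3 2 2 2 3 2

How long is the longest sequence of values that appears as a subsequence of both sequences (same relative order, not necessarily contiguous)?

10

Taking 3 at a[1]=b[4], 4 at a[5]=b[5], 4 at a[7]=b[6], 2 at a[8]=b[7], 2 at a[9]=b[8], 2 at a[10]=b[11], 2 at a[12]=b[12], 2 at a[13]=b[13], 3 at a[14]=b[14], 2 at a[15]=b[15] gives a common subsequence of length 10, and the DP table's final entry dp[15][15] is also 10, so no common subsequence is longer.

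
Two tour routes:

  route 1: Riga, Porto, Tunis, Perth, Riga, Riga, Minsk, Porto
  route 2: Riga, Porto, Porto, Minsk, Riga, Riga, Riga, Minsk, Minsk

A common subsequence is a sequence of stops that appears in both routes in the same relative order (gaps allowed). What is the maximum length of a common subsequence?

5

One common subsequence of length 5: Riga at route 1[1]=route 2[1], then Porto at route 1[2]=route 2[3], then Riga at route 1[5]=route 2[6], then Riga at route 1[6]=route 2[7], then Minsk at route 1[7]=route 2[9]. Since dp[8][9] = 5, nothing longer is possible.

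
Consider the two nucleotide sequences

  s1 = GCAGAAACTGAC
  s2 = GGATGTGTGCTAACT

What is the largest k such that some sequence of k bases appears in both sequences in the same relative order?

7

Pick G (s1 #1, s2 #2); then A (s1 #3, s2 #3); then G (s1 #4, s2 #9); then A (s1 #6, s2 #12); then A (s1 #7, s2 #13); then C (s1 #8, s2 #14); then T (s1 #9, s2 #15); all 7 bases appear in both, in order. The LCS DP gives dp[12][15] = 7, so this is optimal.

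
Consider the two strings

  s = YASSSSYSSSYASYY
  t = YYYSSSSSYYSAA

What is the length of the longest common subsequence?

Match Y (s #1, t #3), then S (s #3, t #5), then S (s #4, t #6), then S (s #5, t #7), then S (s #6, t #8), then Y (s #7, t #10), then S (s #8, t #11), then A (s #12, t #13) — 8 characters in the same relative order in both, and the DP table's final entry dp[15][13] is also 8, so no common subsequence is longer.

8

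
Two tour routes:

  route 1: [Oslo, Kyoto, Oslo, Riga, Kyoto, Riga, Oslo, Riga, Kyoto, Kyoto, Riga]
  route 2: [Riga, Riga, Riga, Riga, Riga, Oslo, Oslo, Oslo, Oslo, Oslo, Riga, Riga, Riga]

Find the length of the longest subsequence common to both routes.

5

One common subsequence of length 5: Oslo at route 1[1]=route 2[9], Oslo at route 1[3]=route 2[10], Riga at route 1[6]=route 2[11], Riga at route 1[8]=route 2[12], Riga at route 1[11]=route 2[13]. The LCS DP gives dp[11][13] = 5, so this is optimal.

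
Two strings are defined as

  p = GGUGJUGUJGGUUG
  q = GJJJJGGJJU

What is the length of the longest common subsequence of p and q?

6

One common subsequence of length 6: G (p #1, q #1), then G (p #2, q #6), then G (p #4, q #7), then J (p #5, q #8), then J (p #9, q #9), then U (p #13, q #10). Since dp[14][10] = 6, nothing longer is possible.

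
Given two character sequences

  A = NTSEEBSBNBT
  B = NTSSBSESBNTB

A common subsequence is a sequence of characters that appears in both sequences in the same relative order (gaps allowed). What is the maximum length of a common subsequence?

Pick N (A #1, B #1) → T (A #2, B #2) → S (A #3, B #6) → E (A #5, B #7) → S (A #7, B #8) → B (A #8, B #9) → N (A #9, B #10) → B (A #10, B #12); all 8 characters appear in both, in order. The LCS DP gives dp[11][12] = 8, so this is optimal.

8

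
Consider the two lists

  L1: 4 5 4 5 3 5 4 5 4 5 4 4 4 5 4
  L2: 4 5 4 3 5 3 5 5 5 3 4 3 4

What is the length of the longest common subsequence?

Pick 4 (L1 #1, L2 #1); then 5 (L1 #2, L2 #2); then 4 (L1 #3, L2 #3); then 5 (L1 #4, L2 #5); then 3 (L1 #5, L2 #6); then 5 (L1 #6, L2 #7); then 5 (L1 #8, L2 #8); then 5 (L1 #10, L2 #9); then 4 (L1 #11, L2 #11); then 4 (L1 #15, L2 #13); all 10 values appear in both, in order. dp[15][13] = 10 confirms this is the maximum.

10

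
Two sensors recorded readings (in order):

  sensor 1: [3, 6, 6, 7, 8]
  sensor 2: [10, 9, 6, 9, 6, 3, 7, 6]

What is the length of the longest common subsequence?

3

Taking 6 [2,3] → 6 [3,5] → 7 [4,7] gives a common subsequence of length 3, and the DP table's final entry dp[5][8] is also 3, so no common subsequence is longer.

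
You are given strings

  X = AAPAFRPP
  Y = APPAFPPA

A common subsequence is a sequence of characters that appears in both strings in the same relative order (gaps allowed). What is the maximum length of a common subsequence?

6

Let dp[i][j] be the LCS length of the first i characters of X and the first j characters of Y. dp[i][j] = dp[i-1][j-1]+1 when the i-th and j-th characters match, else max(dp[i-1][j], dp[i][j-1]).
    ·  A  P  P  A  F  P  P  A
 ·  0  0  0  0  0  0  0  0  0
 A  0  1  1  1  1  1  1  1  1
 A  0  1  1  1  2  2  2  2  2
 P  0  1  2  2  2  2  3  3  3
 A  0  1  2  2  3  3  3  3  4
 F  0  1  2  2  3  4  4  4  4
 R  0  1  2  2  3  4  4  4  4
 P  0  1  2  3  3  4  5  5  5
 P  0  1  2  3  3  4  5  6  6
dp[8][8] = 6. One LCS (by backtracking along matches): APAFPP.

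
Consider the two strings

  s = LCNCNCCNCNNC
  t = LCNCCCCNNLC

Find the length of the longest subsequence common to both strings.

Let dp[i][j] be the LCS length of the first i characters of s and the first j characters of t. dp[i][j] = dp[i-1][j-1]+1 when the i-th and j-th characters match, else max(dp[i-1][j], dp[i][j-1]).
    ·  L  C  N  C  C  C  C  N  N  L  C
 ·  0  0  0  0  0  0  0  0  0  0  0  0
 L  0  1  1  1  1  1  1  1  1  1  1  1
 C  0  1  2  2  2  2  2  2  2  2  2  2
 N  0  1  2  3  3  3  3  3  3  3  3  3
 C  0  1  2  3  4  4  4  4  4  4  4  4
 N  0  1  2  3  4  4  4  4  5  5  5  5
 C  0  1  2  3  4  5  5  5  5  5  5  6
 C  0  1  2  3  4  5  6  6  6  6  6  6
 N  0  1  2  3  4  5  6  6  7  7  7  7
 C  0  1  2  3  4  5  6  7  7  7  7  8
 N  0  1  2  3  4  5  6  7  8  8  8  8
 N  0  1  2  3  4  5  6  7  8  9  9  9
 C  0  1  2  3  4  5  6  7  8  9  9 10
dp[12][11] = 10. One LCS (by backtracking along matches): LCNCCCCNNC.

10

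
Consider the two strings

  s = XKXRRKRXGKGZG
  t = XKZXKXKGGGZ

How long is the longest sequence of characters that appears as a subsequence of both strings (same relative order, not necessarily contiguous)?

Let dp[i][j] be the LCS length of the first i characters of s and the first j characters of t. dp[i][j] = dp[i-1][j-1]+1 when the i-th and j-th characters match, else max(dp[i-1][j], dp[i][j-1]).
    ·  X  K  Z  X  K  X  K  G  G  G  Z
 ·  0  0  0  0  0  0  0  0  0  0  0  0
 X  0  1  1  1  1  1  1  1  1  1  1  1
 K  0  1  2  2  2  2  2  2  2  2  2  2
 X  0  1  2  2  3  3  3  3  3  3  3  3
 R  0  1  2  2  3  3  3  3  3  3  3  3
 R  0  1  2  2  3  3  3  3  3  3  3  3
 K  0  1  2  2  3  4  4  4  4  4  4  4
 R  0  1  2  2  3  4  4  4  4  4  4  4
 X  0  1  2  2  3  4  5  5  5  5  5  5
 G  0  1  2  2  3  4  5  5  6  6  6  6
 K  0  1  2  2  3  4  5  6  6  6  6  6
 G  0  1  2  2  3  4  5  6  7  7  7  7
 Z  0  1  2  3  3  4  5  6  7  7  7  8
 G  0  1  2  3  3  4  5  6  7  8  8  8
dp[13][11] = 8. One LCS (by backtracking along matches): XKXKXGGZ.

8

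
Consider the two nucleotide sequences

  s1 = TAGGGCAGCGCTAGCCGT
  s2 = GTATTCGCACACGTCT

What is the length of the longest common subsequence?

10

Pick T at s1[1]=s2[2]; then A at s1[2]=s2[3]; then G at s1[3]=s2[7]; then C at s1[6]=s2[10]; then A at s1[7]=s2[11]; then C at s1[9]=s2[12]; then G at s1[10]=s2[13]; then T at s1[12]=s2[14]; then C at s1[16]=s2[15]; then T at s1[18]=s2[16]; all 10 bases appear in both, in order. Since dp[18][16] = 10, nothing longer is possible.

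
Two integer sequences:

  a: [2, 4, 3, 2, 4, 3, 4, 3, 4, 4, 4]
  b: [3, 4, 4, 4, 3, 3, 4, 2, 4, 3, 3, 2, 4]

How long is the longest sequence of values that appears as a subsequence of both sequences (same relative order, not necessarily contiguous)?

7

Let dp[i][j] be the LCS length of the first i values of a and the first j values of b. dp[i][j] = dp[i-1][j-1]+1 when the i-th and j-th values match, else max(dp[i-1][j], dp[i][j-1]).
    ·  3  4  4  4  3  3  4  2  4  3  3  2  4
 ·  0  0  0  0  0  0  0  0  0  0  0  0  0  0
 2  0  0  0  0  0  0  0  0  1  1  1  1  1  1
 4  0  0  1  1  1  1  1  1  1  2  2  2  2  2
 3  0  1  1  1  1  2  2  2  2  2  3  3  3  3
 2  0  1  1  1  1  2  2  2  3  3  3  3  4  4
 4  0  1  2  2  2  2  2  3  3  4  4  4  4  5
 3  0  1  2  2  2  3  3  3  3  4  5  5  5  5
 4  0  1  2  3  3  3  3  4  4  4  5  5  5  6
 3  0  1  2  3  3  4  4  4  4  4  5  6  6  6
 4  0  1  2  3  4  4  4  5  5  5  5  6  6  7
 4  0  1  2  3  4  4  4  5  5  6  6  6  6  7
 4  0  1  2  3  4  4  4  5  5  6  6  6  6  7
dp[11][13] = 7. One LCS (by backtracking along matches): 4, 3, 2, 4, 3, 3, 4.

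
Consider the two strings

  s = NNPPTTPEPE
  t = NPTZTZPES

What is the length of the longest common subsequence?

6

Let dp[i][j] be the LCS length of the first i characters of s and the first j characters of t. dp[i][j] = dp[i-1][j-1]+1 when the i-th and j-th characters match, else max(dp[i-1][j], dp[i][j-1]).
    ·  N  P  T  Z  T  Z  P  E  S
 ·  0  0  0  0  0  0  0  0  0  0
 N  0  1  1  1  1  1  1  1  1  1
 N  0  1  1  1  1  1  1  1  1  1
 P  0  1  2  2  2  2  2  2  2  2
 P  0  1  2  2  2  2  2  3  3  3
 T  0  1  2  3  3  3  3  3  3  3
 T  0  1  2  3  3  4  4  4  4  4
 P  0  1  2  3  3  4  4  5  5  5
 E  0  1  2  3  3  4  4  5  6  6
 P  0  1  2  3  3  4  4  5  6  6
 E  0  1  2  3  3  4  4  5  6  6
dp[10][9] = 6. One LCS (by backtracking along matches): NPTTPE.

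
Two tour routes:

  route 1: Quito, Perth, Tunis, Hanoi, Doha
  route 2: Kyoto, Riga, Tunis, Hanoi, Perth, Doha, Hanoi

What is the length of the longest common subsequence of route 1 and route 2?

One common subsequence of length 3: Tunis [3,3] → Hanoi [4,4] → Doha [5,6]. The LCS DP gives dp[5][7] = 3, so this is optimal.

3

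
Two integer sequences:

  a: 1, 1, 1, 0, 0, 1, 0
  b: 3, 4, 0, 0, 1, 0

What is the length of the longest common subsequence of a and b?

4

Let dp[i][j] be the LCS length of the first i values of a and the first j values of b. dp[i][j] = dp[i-1][j-1]+1 when the i-th and j-th values match, else max(dp[i-1][j], dp[i][j-1]).
    ·  3  4  0  0  1  0
 ·  0  0  0  0  0  0  0
 1  0  0  0  0  0  1  1
 1  0  0  0  0  0  1  1
 1  0  0  0  0  0  1  1
 0  0  0  0  1  1  1  2
 0  0  0  0  1  2  2  2
 1  0  0  0  1  2  3  3
 0  0  0  0  1  2  3  4
dp[7][6] = 4. One LCS (by backtracking along matches): 0, 0, 1, 0.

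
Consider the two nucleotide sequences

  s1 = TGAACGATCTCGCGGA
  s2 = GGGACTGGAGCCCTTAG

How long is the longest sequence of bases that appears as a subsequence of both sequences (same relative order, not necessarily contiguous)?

9

Match G at s1[2]=s2[3] → A at s1[4]=s2[4] → C at s1[5]=s2[5] → G at s1[6]=s2[8] → A at s1[7]=s2[9] → C at s1[9]=s2[11] → C at s1[11]=s2[12] → C at s1[13]=s2[13] → G at s1[15]=s2[17] — 9 bases in the same relative order in both. The LCS DP gives dp[16][17] = 9, so this is optimal.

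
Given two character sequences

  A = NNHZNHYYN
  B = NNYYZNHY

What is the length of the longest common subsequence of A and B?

6

Let dp[i][j] be the LCS length of the first i characters of A and the first j characters of B. dp[i][j] = dp[i-1][j-1]+1 when the i-th and j-th characters match, else max(dp[i-1][j], dp[i][j-1]).
    ·  N  N  Y  Y  Z  N  H  Y
 ·  0  0  0  0  0  0  0  0  0
 N  0  1  1  1  1  1  1  1  1
 N  0  1  2  2  2  2  2  2  2
 H  0  1  2  2  2  2  2  3  3
 Z  0  1  2  2  2  3  3  3  3
 N  0  1  2  2  2  3  4  4  4
 H  0  1  2  2  2  3  4  5  5
 Y  0  1  2  3  3  3  4  5  6
 Y  0  1  2  3  4  4  4  5  6
 N  0  1  2  3  4  4  5  5  6
dp[9][8] = 6. One LCS (by backtracking along matches): NNZNHY.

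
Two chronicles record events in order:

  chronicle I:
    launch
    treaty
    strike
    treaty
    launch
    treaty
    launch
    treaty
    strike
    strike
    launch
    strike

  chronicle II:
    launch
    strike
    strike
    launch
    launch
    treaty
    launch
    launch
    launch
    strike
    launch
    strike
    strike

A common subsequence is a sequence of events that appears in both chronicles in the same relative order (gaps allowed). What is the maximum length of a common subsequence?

8

One common subsequence of length 8: launch (chronicle I #1, chronicle II #1), strike (chronicle I #3, chronicle II #3), treaty (chronicle I #4, chronicle II #6), launch (chronicle I #5, chronicle II #8), launch (chronicle I #7, chronicle II #9), strike (chronicle I #9, chronicle II #10), strike (chronicle I #10, chronicle II #12), strike (chronicle I #12, chronicle II #13). The LCS DP gives dp[12][13] = 8, so this is optimal.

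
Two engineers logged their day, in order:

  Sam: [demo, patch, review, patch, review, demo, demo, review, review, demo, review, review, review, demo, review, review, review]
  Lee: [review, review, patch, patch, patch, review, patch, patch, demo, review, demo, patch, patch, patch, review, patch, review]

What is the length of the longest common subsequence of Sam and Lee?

8

Match patch (Sam #2, Lee #5), review (Sam #3, Lee #6), patch (Sam #4, Lee #8), demo (Sam #7, Lee #9), review (Sam #9, Lee #10), demo (Sam #10, Lee #11), review (Sam #11, Lee #15), review (Sam #17, Lee #17) — 8 tasks in the same relative order in both, and the DP table's final entry dp[17][17] is also 8, so no common subsequence is longer.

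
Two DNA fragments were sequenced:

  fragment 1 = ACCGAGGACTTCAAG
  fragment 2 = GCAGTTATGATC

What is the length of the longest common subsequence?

Match A [1,3]; then G [4,4]; then A [5,7]; then G [7,9]; then A [8,10]; then T [11,11]; then C [12,12] — 7 bases in the same relative order in both. The LCS DP gives dp[15][12] = 7, so this is optimal.

7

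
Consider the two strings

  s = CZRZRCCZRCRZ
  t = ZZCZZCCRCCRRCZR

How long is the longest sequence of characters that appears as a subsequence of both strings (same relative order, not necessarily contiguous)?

Match C (s #1, t #3) → Z (s #2, t #4) → Z (s #4, t #5) → R (s #5, t #8) → C (s #6, t #9) → C (s #7, t #10) → R (s #9, t #12) → C (s #10, t #13) → R (s #11, t #15) — 9 characters in the same relative order in both. Since dp[12][15] = 9, nothing longer is possible.

9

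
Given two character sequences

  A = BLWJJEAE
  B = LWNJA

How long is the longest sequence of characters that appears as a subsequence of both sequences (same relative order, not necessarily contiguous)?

4

Let dp[i][j] be the LCS length of the first i characters of A and the first j characters of B. dp[i][j] = dp[i-1][j-1]+1 when the i-th and j-th characters match, else max(dp[i-1][j], dp[i][j-1]).
    ·  L  W  N  J  A
 ·  0  0  0  0  0  0
 B  0  0  0  0  0  0
 L  0  1  1  1  1  1
 W  0  1  2  2  2  2
 J  0  1  2  2  3  3
 J  0  1  2  2  3  3
 E  0  1  2  2  3  3
 A  0  1  2  2  3  4
 E  0  1  2  2  3  4
dp[8][5] = 4. One LCS (by backtracking along matches): LWJA.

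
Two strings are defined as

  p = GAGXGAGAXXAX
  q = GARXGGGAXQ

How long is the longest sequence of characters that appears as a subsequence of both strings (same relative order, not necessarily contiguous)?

Taking G at p[1]=q[1]; then A at p[2]=q[2]; then G at p[3]=q[5]; then G at p[5]=q[6]; then G at p[7]=q[7]; then A at p[8]=q[8]; then X at p[9]=q[9] gives a common subsequence of length 7. dp[12][10] = 7 confirms this is the maximum.

7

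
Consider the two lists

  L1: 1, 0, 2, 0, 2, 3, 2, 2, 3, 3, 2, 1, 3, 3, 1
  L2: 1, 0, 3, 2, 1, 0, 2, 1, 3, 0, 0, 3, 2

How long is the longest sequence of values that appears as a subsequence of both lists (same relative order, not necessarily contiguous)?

Match 1 [1,1] → 0 [2,2] → 2 [3,4] → 0 [4,6] → 2 [5,7] → 3 [6,9] → 3 [10,12] → 2 [11,13] — 8 values in the same relative order in both. The LCS DP gives dp[15][13] = 8, so this is optimal.

8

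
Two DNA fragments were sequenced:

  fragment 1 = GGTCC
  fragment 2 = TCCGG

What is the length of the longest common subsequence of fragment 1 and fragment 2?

Let dp[i][j] be the LCS length of the first i bases of fragment 1 and the first j bases of fragment 2. dp[i][j] = dp[i-1][j-1]+1 when the i-th and j-th bases match, else max(dp[i-1][j], dp[i][j-1]).
    ·  T  C  C  G  G
 ·  0  0  0  0  0  0
 G  0  0  0  0  1  1
 G  0  0  0  0  1  2
 T  0  1  1  1  1  2
 C  0  1  2  2  2  2
 C  0  1  2  3  3  3
dp[5][5] = 3. One LCS (by backtracking along matches): TCC.

3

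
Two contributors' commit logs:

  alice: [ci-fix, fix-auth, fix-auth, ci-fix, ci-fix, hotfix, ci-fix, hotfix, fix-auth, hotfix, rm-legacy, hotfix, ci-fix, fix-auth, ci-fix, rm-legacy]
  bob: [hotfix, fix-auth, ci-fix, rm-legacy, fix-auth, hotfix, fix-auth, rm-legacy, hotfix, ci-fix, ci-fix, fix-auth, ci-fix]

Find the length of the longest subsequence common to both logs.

9

Taking ci-fix [1,3], fix-auth [3,5], hotfix [8,6], fix-auth [9,7], rm-legacy [11,8], hotfix [12,9], ci-fix [13,11], fix-auth [14,12], ci-fix [15,13] gives a common subsequence of length 9. dp[16][13] = 9 confirms this is the maximum.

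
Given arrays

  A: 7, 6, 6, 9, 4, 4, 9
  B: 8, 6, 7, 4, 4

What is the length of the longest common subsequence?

3

Let dp[i][j] be the LCS length of the first i values of A and the first j values of B. dp[i][j] = dp[i-1][j-1]+1 when the i-th and j-th values match, else max(dp[i-1][j], dp[i][j-1]).
    ·  8  6  7  4  4
 ·  0  0  0  0  0  0
 7  0  0  0  1  1  1
 6  0  0  1  1  1  1
 6  0  0  1  1  1  1
 9  0  0  1  1  1  1
 4  0  0  1  1  2  2
 4  0  0  1  1  2  3
 9  0  0  1  1  2  3
dp[7][5] = 3. One LCS (by backtracking along matches): 7, 4, 4.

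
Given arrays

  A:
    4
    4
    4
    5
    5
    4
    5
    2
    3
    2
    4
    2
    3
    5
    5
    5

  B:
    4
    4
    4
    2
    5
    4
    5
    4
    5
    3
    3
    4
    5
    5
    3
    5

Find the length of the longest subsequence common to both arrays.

One common subsequence of length 12: 4 (A #1, B #1), 4 (A #2, B #2), 4 (A #3, B #3), 5 (A #4, B #5), 5 (A #5, B #7), 4 (A #6, B #8), 5 (A #7, B #9), 3 (A #9, B #11), 4 (A #11, B #12), 5 (A #14, B #13), 5 (A #15, B #14), 5 (A #16, B #16). The LCS DP gives dp[16][16] = 12, so this is optimal.

12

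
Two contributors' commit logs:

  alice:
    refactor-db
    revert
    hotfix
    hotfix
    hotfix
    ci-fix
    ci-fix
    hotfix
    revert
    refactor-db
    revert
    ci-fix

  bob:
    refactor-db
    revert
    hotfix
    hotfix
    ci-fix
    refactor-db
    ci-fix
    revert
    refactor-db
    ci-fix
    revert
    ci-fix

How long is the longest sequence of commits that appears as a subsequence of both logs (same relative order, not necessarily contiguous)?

10

One common subsequence of length 10: refactor-db (alice #1, bob #1); then revert (alice #2, bob #2); then hotfix (alice #4, bob #3); then hotfix (alice #5, bob #4); then ci-fix (alice #6, bob #5); then ci-fix (alice #7, bob #7); then revert (alice #9, bob #8); then refactor-db (alice #10, bob #9); then revert (alice #11, bob #11); then ci-fix (alice #12, bob #12). The LCS DP gives dp[12][12] = 10, so this is optimal.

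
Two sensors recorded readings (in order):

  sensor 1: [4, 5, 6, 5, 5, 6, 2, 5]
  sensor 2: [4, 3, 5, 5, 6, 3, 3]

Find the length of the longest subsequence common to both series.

Let dp[i][j] be the LCS length of the first i values of sensor 1 and the first j values of sensor 2. dp[i][j] = dp[i-1][j-1]+1 when the i-th and j-th values match, else max(dp[i-1][j], dp[i][j-1]).
    ·  4  3  5  5  6  3  3
 ·  0  0  0  0  0  0  0  0
 4  0  1  1  1  1  1  1  1
 5  0  1  1  2  2  2  2  2
 6  0  1  1  2  2  3  3  3
 5  0  1  1  2  3  3  3  3
 5  0  1  1  2  3  3  3  3
 6  0  1  1  2  3  4  4  4
 2  0  1  1  2  3  4  4  4
 5  0  1  1  2  3  4  4  4
dp[8][7] = 4. One LCS (by backtracking along matches): 4, 5, 5, 6.

4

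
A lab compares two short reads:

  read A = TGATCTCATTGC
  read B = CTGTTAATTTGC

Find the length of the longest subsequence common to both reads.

Taking T [1,2], then G [2,3], then T [4,4], then T [6,5], then A [8,7], then T [9,9], then T [10,10], then G [11,11], then C [12,12] gives a common subsequence of length 9. The LCS DP gives dp[12][12] = 9, so this is optimal.

9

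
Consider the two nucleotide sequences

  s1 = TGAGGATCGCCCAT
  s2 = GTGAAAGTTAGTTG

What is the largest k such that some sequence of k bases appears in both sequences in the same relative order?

7

Pick T (s1 #1, s2 #2); then G (s1 #2, s2 #3); then A (s1 #3, s2 #6); then G (s1 #4, s2 #7); then G (s1 #5, s2 #11); then T (s1 #7, s2 #13); then G (s1 #9, s2 #14); all 7 bases appear in both, in order. Since dp[14][14] = 7, nothing longer is possible.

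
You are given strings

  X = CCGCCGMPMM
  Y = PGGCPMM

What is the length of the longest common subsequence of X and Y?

5

Let dp[i][j] be the LCS length of the first i characters of X and the first j characters of Y. dp[i][j] = dp[i-1][j-1]+1 when the i-th and j-th characters match, else max(dp[i-1][j], dp[i][j-1]).
    ·  P  G  G  C  P  M  M
 ·  0  0  0  0  0  0  0  0
 C  0  0  0  0  1  1  1  1
 C  0  0  0  0  1  1  1  1
 G  0  0  1  1  1  1  1  1
 C  0  0  1  1  2  2  2  2
 C  0  0  1  1  2  2  2  2
 G  0  0  1  2  2  2  2  2
 M  0  0  1  2  2  2  3  3
 P  0  1  1  2  2  3  3  3
 M  0  1  1  2  2  3  4  4
 M  0  1  1  2  2  3  4  5
dp[10][7] = 5. One LCS (by backtracking along matches): GCPMM.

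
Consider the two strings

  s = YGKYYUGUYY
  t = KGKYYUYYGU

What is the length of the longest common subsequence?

7

One common subsequence of length 7: G (s #2, t #2) → K (s #3, t #3) → Y (s #4, t #4) → Y (s #5, t #5) → U (s #6, t #6) → G (s #7, t #9) → U (s #8, t #10). dp[10][10] = 7 confirms this is the maximum.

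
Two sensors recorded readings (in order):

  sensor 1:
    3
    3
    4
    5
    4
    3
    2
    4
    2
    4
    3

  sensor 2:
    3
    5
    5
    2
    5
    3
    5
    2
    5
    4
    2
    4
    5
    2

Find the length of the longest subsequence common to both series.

7

Match 3 at sensor 1[1]=sensor 2[1], then 3 at sensor 1[2]=sensor 2[6], then 5 at sensor 1[4]=sensor 2[9], then 4 at sensor 1[5]=sensor 2[10], then 2 at sensor 1[7]=sensor 2[11], then 4 at sensor 1[8]=sensor 2[12], then 2 at sensor 1[9]=sensor 2[14] — 7 values in the same relative order in both, and the DP table's final entry dp[11][14] is also 7, so no common subsequence is longer.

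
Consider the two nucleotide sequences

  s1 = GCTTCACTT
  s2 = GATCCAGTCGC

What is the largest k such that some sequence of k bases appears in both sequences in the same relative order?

5

One common subsequence of length 5: G [1,1]; then C [2,5]; then T [4,8]; then C [5,9]; then C [7,11]. The LCS DP gives dp[9][11] = 5, so this is optimal.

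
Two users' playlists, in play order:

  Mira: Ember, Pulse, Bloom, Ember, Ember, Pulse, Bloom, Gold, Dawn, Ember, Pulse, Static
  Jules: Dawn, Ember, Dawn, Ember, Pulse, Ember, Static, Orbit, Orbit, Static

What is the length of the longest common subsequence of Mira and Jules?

5

Pick Ember [1,2]; then Ember [5,4]; then Pulse [6,5]; then Ember [10,6]; then Static [12,10]; all 5 songs appear in both, in order. Since dp[12][10] = 5, nothing longer is possible.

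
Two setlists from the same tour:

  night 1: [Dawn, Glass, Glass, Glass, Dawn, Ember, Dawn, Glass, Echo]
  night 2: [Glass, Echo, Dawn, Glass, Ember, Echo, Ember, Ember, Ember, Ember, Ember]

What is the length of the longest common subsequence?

Match Dawn [1,3], Glass [4,4], Ember [6,5], Echo [9,6] — 4 songs in the same relative order in both, and the DP table's final entry dp[9][11] is also 4, so no common subsequence is longer.

4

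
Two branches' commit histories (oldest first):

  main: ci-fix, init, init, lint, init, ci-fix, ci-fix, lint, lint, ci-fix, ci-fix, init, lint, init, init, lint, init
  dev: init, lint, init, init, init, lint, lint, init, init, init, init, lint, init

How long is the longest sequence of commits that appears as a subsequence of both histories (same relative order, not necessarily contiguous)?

10

Match init (main #2, dev #3), init (main #3, dev #4), init (main #5, dev #5), lint (main #8, dev #6), lint (main #9, dev #7), init (main #12, dev #9), init (main #14, dev #10), init (main #15, dev #11), lint (main #16, dev #12), init (main #17, dev #13) — 10 commits in the same relative order in both. dp[17][13] = 10 confirms this is the maximum.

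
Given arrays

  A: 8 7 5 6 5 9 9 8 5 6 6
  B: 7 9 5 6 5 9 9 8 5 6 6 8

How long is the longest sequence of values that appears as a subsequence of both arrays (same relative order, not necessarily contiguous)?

Match 7 at A[2]=B[1], then 5 at A[3]=B[3], then 6 at A[4]=B[4], then 5 at A[5]=B[5], then 9 at A[6]=B[6], then 9 at A[7]=B[7], then 8 at A[8]=B[8], then 5 at A[9]=B[9], then 6 at A[10]=B[10], then 6 at A[11]=B[11] — 10 values in the same relative order in both. The LCS DP gives dp[11][12] = 10, so this is optimal.

10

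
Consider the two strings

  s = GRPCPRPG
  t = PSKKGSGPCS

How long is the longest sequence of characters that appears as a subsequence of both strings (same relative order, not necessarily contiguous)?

Match G (s #1, t #7) → P (s #3, t #8) → C (s #4, t #9) — 3 characters in the same relative order in both, and the DP table's final entry dp[8][10] is also 3, so no common subsequence is longer.

3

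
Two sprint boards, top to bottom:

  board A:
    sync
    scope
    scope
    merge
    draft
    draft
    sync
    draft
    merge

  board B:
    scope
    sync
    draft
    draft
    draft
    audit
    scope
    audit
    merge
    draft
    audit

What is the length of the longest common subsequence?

One common subsequence of length 5: sync (board A #1, board B #2) → draft (board A #5, board B #3) → draft (board A #6, board B #4) → draft (board A #8, board B #5) → merge (board A #9, board B #9). Since dp[9][11] = 5, nothing longer is possible.

5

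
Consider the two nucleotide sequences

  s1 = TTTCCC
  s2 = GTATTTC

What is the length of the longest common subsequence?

4

Match T (s1 #1, s2 #4), T (s1 #2, s2 #5), T (s1 #3, s2 #6), C (s1 #6, s2 #7) — 4 bases in the same relative order in both. Since dp[6][7] = 4, nothing longer is possible.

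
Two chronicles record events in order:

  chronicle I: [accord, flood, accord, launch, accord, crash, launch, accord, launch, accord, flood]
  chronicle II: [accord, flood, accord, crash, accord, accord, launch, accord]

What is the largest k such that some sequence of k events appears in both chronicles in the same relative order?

Pick accord [1,1] → flood [2,2] → accord [3,3] → accord [5,5] → accord [8,6] → launch [9,7] → accord [10,8]; all 7 events appear in both, in order. Since dp[11][8] = 7, nothing longer is possible.

7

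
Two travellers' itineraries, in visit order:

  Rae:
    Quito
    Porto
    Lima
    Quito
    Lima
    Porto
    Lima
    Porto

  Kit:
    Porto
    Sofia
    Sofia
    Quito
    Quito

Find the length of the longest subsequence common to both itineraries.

2

One common subsequence of length 2: Quito at Rae[1]=Kit[4] → Quito at Rae[4]=Kit[5]. The LCS DP gives dp[8][5] = 2, so this is optimal.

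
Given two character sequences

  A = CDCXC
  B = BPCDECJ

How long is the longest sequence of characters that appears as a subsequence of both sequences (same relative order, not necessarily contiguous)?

3

One common subsequence of length 3: C (A #1, B #3), then D (A #2, B #4), then C (A #3, B #6). dp[5][7] = 3 confirms this is the maximum.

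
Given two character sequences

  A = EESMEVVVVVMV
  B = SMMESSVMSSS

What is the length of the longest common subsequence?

5

Pick S [3,1] → M [4,3] → E [5,4] → V [10,7] → M [11,8]; all 5 characters appear in both, in order. The LCS DP gives dp[12][11] = 5, so this is optimal.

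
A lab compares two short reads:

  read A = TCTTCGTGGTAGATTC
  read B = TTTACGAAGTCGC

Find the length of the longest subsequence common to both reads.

9

One common subsequence of length 9: T (read A #1, read B #1), T (read A #3, read B #2), T (read A #4, read B #3), C (read A #5, read B #5), G (read A #6, read B #6), G (read A #9, read B #9), T (read A #10, read B #10), G (read A #12, read B #12), C (read A #16, read B #13). dp[16][13] = 9 confirms this is the maximum.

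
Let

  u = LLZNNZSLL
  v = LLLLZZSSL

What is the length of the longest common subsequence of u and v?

6

Pick L (u #1, v #3), L (u #2, v #4), Z (u #3, v #5), Z (u #6, v #6), S (u #7, v #8), L (u #9, v #9); all 6 characters appear in both, in order. Since dp[9][9] = 6, nothing longer is possible.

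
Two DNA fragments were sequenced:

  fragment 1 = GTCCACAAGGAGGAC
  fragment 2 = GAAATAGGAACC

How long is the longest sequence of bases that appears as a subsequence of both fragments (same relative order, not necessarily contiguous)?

9

Pick G [1,1], A [5,3], A [7,4], A [8,6], G [9,7], G [10,8], A [11,9], A [14,10], C [15,12]; all 9 bases appear in both, in order. The LCS DP gives dp[15][12] = 9, so this is optimal.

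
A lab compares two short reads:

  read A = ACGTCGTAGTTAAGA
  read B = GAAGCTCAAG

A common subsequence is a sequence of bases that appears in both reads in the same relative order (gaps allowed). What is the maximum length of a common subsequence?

7

Let dp[i][j] be the LCS length of the first i bases of read A and the first j bases of read B. dp[i][j] = dp[i-1][j-1]+1 when the i-th and j-th bases match, else max(dp[i-1][j], dp[i][j-1]).
    ·  G  A  A  G  C  T  C  A  A  G
 ·  0  0  0  0  0  0  0  0  0  0  0
 A  0  0  1  1  1  1  1  1  1  1  1
 C  0  0  1  1  1  2  2  2  2  2  2
 G  0  1  1  1  2  2  2  2  2  2  3
 T  0  1  1  1  2  2  3  3  3  3  3
 C  0  1  1  1  2  3  3  4  4  4  4
 G  0  1  1  1  2  3  3  4  4  4  5
 T  0  1  1  1  2  3  4  4  4  4  5
 A  0  1  2  2  2  3  4  4  5  5  5
 G  0  1  2  2  3  3  4  4  5  5  6
 T  0  1  2  2  3  3  4  4  5  5  6
 T  0  1  2  2  3  3  4  4  5  5  6
 A  0  1  2  3  3  3  4  4  5  6  6
 A  0  1  2  3  3  3  4  4  5  6  6
 G  0  1  2  3  4  4  4  4  5  6  7
 A  0  1  2  3  4  4  4  4  5  6  7
dp[15][10] = 7. One LCS (by backtracking along matches): ACTCAAG.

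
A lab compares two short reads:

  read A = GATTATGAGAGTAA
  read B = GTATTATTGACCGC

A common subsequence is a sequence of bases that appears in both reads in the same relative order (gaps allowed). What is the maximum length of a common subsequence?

Match G at read A[1]=read B[1], A at read A[2]=read B[3], T at read A[3]=read B[4], T at read A[4]=read B[5], A at read A[5]=read B[6], T at read A[6]=read B[8], G at read A[7]=read B[9], A at read A[8]=read B[10], G at read A[9]=read B[13] — 9 bases in the same relative order in both. The LCS DP gives dp[14][14] = 9, so this is optimal.

9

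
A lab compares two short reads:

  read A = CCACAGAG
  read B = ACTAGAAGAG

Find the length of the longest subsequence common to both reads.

6

Let dp[i][j] be the LCS length of the first i bases of read A and the first j bases of read B. dp[i][j] = dp[i-1][j-1]+1 when the i-th and j-th bases match, else max(dp[i-1][j], dp[i][j-1]).
    ·  A  C  T  A  G  A  A  G  A  G
 ·  0  0  0  0  0  0  0  0  0  0  0
 C  0  0  1  1  1  1  1  1  1  1  1
 C  0  0  1  1  1  1  1  1  1  1  1
 A  0  1  1  1  2  2  2  2  2  2  2
 C  0  1  2  2  2  2  2  2  2  2  2
 A  0  1  2  2  3  3  3  3  3  3  3
 G  0  1  2  2  3  4  4  4  4  4  4
 A  0  1  2  2  3  4  5  5  5  5  5
 G  0  1  2  2  3  4  5  5  6  6  6
dp[8][10] = 6. One LCS (by backtracking along matches): CAAGAG.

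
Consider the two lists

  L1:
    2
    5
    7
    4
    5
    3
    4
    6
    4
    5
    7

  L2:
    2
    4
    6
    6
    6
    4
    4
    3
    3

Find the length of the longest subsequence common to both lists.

4

Let dp[i][j] be the LCS length of the first i values of L1 and the first j values of L2. dp[i][j] = dp[i-1][j-1]+1 when the i-th and j-th values match, else max(dp[i-1][j], dp[i][j-1]).
    ·  2  4  6  6  6  4  4  3  3
 ·  0  0  0  0  0  0  0  0  0  0
 2  0  1  1  1  1  1  1  1  1  1
 5  0  1  1  1  1  1  1  1  1  1
 7  0  1  1  1  1  1  1  1  1  1
 4  0  1  2  2  2  2  2  2  2  2
 5  0  1  2  2  2  2  2  2  2  2
 3  0  1  2  2  2  2  2  2  3  3
 4  0  1  2  2  2  2  3  3  3  3
 6  0  1  2  3  3  3  3  3  3  3
 4  0  1  2  3  3  3  4  4  4  4
 5  0  1  2  3  3  3  4  4  4  4
 7  0  1  2  3  3  3  4  4  4  4
dp[11][9] = 4. One LCS (by backtracking along matches): 2, 4, 4, 4.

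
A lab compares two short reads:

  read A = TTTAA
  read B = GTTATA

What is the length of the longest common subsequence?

One common subsequence of length 4: T at read A[1]=read B[2], then T at read A[2]=read B[3], then T at read A[3]=read B[5], then A at read A[5]=read B[6]. Since dp[5][6] = 4, nothing longer is possible.

4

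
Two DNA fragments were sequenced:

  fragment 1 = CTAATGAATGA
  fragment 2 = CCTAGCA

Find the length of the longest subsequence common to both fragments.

Match C [1,2], then T [2,3], then A [4,4], then G [6,5], then A [11,7] — 5 bases in the same relative order in both. dp[11][7] = 5 confirms this is the maximum.

5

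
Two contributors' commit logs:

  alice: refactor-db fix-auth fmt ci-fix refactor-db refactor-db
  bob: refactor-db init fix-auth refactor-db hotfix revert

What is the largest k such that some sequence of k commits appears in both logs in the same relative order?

One common subsequence of length 3: refactor-db at alice[1]=bob[1] → fix-auth at alice[2]=bob[3] → refactor-db at alice[5]=bob[4]. dp[6][6] = 3 confirms this is the maximum.

3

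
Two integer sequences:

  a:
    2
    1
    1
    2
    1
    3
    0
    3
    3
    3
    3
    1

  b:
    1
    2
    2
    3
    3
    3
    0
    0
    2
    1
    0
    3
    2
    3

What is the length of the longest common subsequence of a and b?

One common subsequence of length 7: 2 at a[1]=b[2], then 2 at a[4]=b[3], then 3 at a[6]=b[4], then 3 at a[8]=b[5], then 3 at a[9]=b[6], then 3 at a[10]=b[12], then 3 at a[11]=b[14]. The LCS DP gives dp[12][14] = 7, so this is optimal.

7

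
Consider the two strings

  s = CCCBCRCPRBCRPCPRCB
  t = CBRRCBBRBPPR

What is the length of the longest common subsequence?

Match C at s[3]=t[1], B at s[4]=t[2], R at s[6]=t[4], C at s[7]=t[5], R at s[9]=t[8], B at s[10]=t[9], P at s[13]=t[10], P at s[15]=t[11], R at s[16]=t[12] — 9 characters in the same relative order in both. The LCS DP gives dp[18][12] = 9, so this is optimal.

9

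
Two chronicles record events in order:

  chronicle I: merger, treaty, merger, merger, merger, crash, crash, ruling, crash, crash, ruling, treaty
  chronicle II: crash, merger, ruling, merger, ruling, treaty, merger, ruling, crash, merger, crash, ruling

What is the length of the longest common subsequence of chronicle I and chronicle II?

Match merger (chronicle I #1, chronicle II #4); then treaty (chronicle I #2, chronicle II #6); then merger (chronicle I #5, chronicle II #7); then ruling (chronicle I #8, chronicle II #8); then crash (chronicle I #9, chronicle II #9); then crash (chronicle I #10, chronicle II #11); then ruling (chronicle I #11, chronicle II #12) — 7 events in the same relative order in both, and the DP table's final entry dp[12][12] is also 7, so no common subsequence is longer.

7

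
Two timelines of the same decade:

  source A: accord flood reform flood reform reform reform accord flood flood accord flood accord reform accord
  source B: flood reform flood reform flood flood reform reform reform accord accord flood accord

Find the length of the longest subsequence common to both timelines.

Pick flood (source A #2, source B #3); then reform (source A #3, source B #4); then flood (source A #4, source B #6); then reform (source A #5, source B #7); then reform (source A #6, source B #8); then reform (source A #7, source B #9); then accord (source A #8, source B #10); then accord (source A #11, source B #11); then flood (source A #12, source B #12); then accord (source A #15, source B #13); all 10 events appear in both, in order. The LCS DP gives dp[15][13] = 10, so this is optimal.

10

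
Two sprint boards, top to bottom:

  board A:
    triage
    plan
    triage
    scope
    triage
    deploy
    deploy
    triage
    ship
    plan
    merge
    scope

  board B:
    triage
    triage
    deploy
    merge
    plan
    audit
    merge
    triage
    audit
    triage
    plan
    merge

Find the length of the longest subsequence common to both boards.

Pick triage [1,2], plan [2,5], triage [3,8], triage [8,10], plan [10,11], merge [11,12]; all 6 tasks appear in both, in order. The LCS DP gives dp[12][12] = 6, so this is optimal.

6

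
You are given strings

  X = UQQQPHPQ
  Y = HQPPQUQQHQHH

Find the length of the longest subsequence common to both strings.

5

One common subsequence of length 5: U (X #1, Y #6); then Q (X #2, Y #7); then Q (X #3, Y #8); then Q (X #4, Y #10); then H (X #6, Y #12). dp[8][12] = 5 confirms this is the maximum.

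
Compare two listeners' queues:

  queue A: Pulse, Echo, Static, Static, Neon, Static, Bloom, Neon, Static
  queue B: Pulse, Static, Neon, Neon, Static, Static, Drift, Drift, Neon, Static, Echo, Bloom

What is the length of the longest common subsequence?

One common subsequence of length 6: Pulse at queue A[1]=queue B[1], then Static at queue A[3]=queue B[5], then Static at queue A[4]=queue B[6], then Neon at queue A[5]=queue B[9], then Static at queue A[6]=queue B[10], then Bloom at queue A[7]=queue B[12]. Since dp[9][12] = 6, nothing longer is possible.

6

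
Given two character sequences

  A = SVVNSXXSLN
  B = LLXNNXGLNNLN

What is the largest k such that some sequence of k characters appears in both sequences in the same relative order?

4

Pick N [4,5] → X [6,6] → L [9,11] → N [10,12]; all 4 characters appear in both, in order. Since dp[10][12] = 4, nothing longer is possible.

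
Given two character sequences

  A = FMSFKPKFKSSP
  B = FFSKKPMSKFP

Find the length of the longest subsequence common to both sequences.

Let dp[i][j] be the LCS length of the first i characters of A and the first j characters of B. dp[i][j] = dp[i-1][j-1]+1 when the i-th and j-th characters match, else max(dp[i-1][j], dp[i][j-1]).
    ·  F  F  S  K  K  P  M  S  K  F  P
 ·  0  0  0  0  0  0  0  0  0  0  0  0
 F  0  1  1  1  1  1  1  1  1  1  1  1
 M  0  1  1  1  1  1  1  2  2  2  2  2
 S  0  1  1  2  2  2  2  2  3  3  3  3
 F  0  1  2  2  2  2  2  2  3  3  4  4
 K  0  1  2  2  3  3  3  3  3  4  4  4
 P  0  1  2  2  3  3  4  4  4  4  4  5
 K  0  1  2  2  3  4  4  4  4  5  5  5
 F  0  1  2  2  3  4  4  4  4  5  6  6
 K  0  1  2  2  3  4  4  4  4  5  6  6
 S  0  1  2  3  3  4  4  4  5  5  6  6
 S  0  1  2  3  3  4  4  4  5  5  6  6
 P  0  1  2  3  3  4  5  5  5  5  6  7
dp[12][11] = 7. One LCS (by backtracking along matches): FSKPKFP.

7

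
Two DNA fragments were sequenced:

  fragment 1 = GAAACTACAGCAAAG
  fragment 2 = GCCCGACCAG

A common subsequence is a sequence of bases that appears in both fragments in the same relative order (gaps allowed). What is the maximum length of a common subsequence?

7

One common subsequence of length 7: G [1,1] → C [5,4] → A [7,6] → C [8,7] → C [11,8] → A [14,9] → G [15,10]. The LCS DP gives dp[15][10] = 7, so this is optimal.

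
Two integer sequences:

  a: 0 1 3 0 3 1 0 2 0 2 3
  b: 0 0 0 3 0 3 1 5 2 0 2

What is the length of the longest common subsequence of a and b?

Let dp[i][j] be the LCS length of the first i values of a and the first j values of b. dp[i][j] = dp[i-1][j-1]+1 when the i-th and j-th values match, else max(dp[i-1][j], dp[i][j-1]).
    ·  0  0  0  3  0  3  1  5  2  0  2
 ·  0  0  0  0  0  0  0  0  0  0  0  0
 0  0  1  1  1  1  1  1  1  1  1  1  1
 1  0  1  1  1  1  1  1  2  2  2  2  2
 3  0  1  1  1  2  2  2  2  2  2  2  2
 0  0  1  2  2  2  3  3  3  3  3  3  3
 3  0  1  2  2  3  3  4  4  4  4  4  4
 1  0  1  2  2  3  3  4  5  5  5  5  5
 0  0  1  2  3  3  4  4  5  5  5  6  6
 2  0  1  2  3  3  4  4  5  5  6  6  7
 0  0  1  2  3  3  4  4  5  5  6  7  7
 2  0  1  2  3  3  4  4  5  5  6  7  8
 3  0  1  2  3  4  4  5  5  5  6  7  8
dp[11][11] = 8. One LCS (by backtracking along matches): 0, 3, 0, 3, 1, 2, 0, 2.

8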